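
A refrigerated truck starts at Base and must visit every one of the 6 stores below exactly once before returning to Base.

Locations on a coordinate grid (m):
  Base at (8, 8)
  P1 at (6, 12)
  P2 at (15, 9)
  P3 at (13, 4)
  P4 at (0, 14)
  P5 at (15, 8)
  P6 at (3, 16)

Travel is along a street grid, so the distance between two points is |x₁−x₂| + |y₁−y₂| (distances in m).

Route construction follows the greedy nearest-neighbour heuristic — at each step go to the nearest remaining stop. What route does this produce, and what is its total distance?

At Base the remaining stops are P1 6, P5 7, P2 8, P3 9, P6 13, P4 14; go to P1.
At P1 the remaining stops are P6 7, P4 8, P2 12, P5 13, P3 15; go to P6.
At P6 the remaining stops are P4 5, P2 19, P5 20, P3 22; go to P4.
At P4 the remaining stops are P2 20, P5 21, P3 23; go to P2.
At P2 the remaining stops are P5 1, P3 7; go to P5.
At P5 the remaining stops are P3 6; go to P3.
Return P3→Base: 9.
Total = 6 + 7 + 5 + 20 + 1 + 6 + 9 = 54.

Nearest-neighbour total = 54 m; route Base → P1 → P6 → P4 → P2 → P5 → P3 → Base.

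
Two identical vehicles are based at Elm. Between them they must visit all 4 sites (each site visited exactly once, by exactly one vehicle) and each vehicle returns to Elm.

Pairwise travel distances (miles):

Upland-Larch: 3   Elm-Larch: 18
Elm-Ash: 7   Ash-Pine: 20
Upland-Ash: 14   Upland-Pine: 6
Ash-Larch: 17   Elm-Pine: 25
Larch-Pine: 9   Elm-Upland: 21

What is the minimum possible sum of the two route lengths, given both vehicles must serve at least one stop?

Check every non-empty split of the stops between the two vehicles; for each half take its own optimal tour:
  {Upland} + {Ash, Larch, Pine}: 42 + 54 = 96
  {Ash} + {Upland, Larch, Pine}: 14 + 52 = 66
  {Upland, Ash} + {Larch, Pine}: 42 + 52 = 94
  {Larch} + {Upland, Ash, Pine}: 36 + 52 = 88
  {Upland, Larch} + {Ash, Pine}: 42 + 52 = 94
  {Ash, Larch} + {Upland, Pine}: 42 + 52 = 94
  … (7 splits in total)
Best: vehicle 1 Elm → Ash → Elm = 14; vehicle 2 Elm → Larch → Upland → Pine → Elm = 52; combined 66.

Minimum combined distance: 66 miles.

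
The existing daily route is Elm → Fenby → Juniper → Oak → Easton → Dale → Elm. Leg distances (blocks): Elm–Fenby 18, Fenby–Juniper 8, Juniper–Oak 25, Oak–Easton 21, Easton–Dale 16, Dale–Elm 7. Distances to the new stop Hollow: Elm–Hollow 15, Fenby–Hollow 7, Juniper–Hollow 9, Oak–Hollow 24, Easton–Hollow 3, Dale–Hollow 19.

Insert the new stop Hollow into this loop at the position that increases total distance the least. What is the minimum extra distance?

Insertion cost between consecutive stops i–j is d(i,Hollow) + d(Hollow,j) − d(i,j):
  between Elm and Fenby: 15 + 7 − 18 = 4
  between Fenby and Juniper: 7 + 9 − 8 = 8
  between Juniper and Oak: 9 + 24 − 25 = 8
  between Oak and Easton: 24 + 3 − 21 = 6
  between Easton and Dale: 3 + 19 − 16 = 6
  between Dale and Elm: 19 + 15 − 7 = 27
Cheapest insertion is between Elm and Fenby, adding 4.
New total = 95 + 4 = 99.

+4 blocks — insert Hollow between Elm and Fenby.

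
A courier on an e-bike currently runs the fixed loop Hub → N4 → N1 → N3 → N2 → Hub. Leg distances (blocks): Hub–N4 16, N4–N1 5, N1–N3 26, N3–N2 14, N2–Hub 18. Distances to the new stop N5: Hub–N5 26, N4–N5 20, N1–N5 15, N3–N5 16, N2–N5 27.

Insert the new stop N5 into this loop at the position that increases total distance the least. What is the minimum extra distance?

Adding 5 blocks by placing N5 on the N1–N3 leg.

Insertion cost between consecutive stops i–j is d(i,N5) + d(N5,j) − d(i,j):
  between Hub and N4: 26 + 20 − 16 = 30
  between N4 and N1: 20 + 15 − 5 = 30
  between N1 and N3: 15 + 16 − 26 = 5
  between N3 and N2: 16 + 27 − 14 = 29
  between N2 and Hub: 27 + 26 − 18 = 35
Cheapest insertion is between N1 and N3, adding 5.
New total = 79 + 5 = 84.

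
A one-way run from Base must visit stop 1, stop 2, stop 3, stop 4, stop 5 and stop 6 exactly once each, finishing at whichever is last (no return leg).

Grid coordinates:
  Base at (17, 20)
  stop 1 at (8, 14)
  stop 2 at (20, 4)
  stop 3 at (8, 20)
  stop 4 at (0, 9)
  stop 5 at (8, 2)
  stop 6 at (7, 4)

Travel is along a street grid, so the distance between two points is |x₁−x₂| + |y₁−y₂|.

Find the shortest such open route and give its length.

There are 6! = 720 possible orderings.
Base - stop 1 - stop 2 - stop 3 - stop 4 - stop 5 - stop 6: 15+22+28+19+15+3 = 102
Base - stop 1 - stop 2 - stop 3 - stop 4 - stop 6 - stop 5: 15+22+28+19+12+3 = 99
Base - stop 1 - stop 2 - stop 3 - stop 5 - stop 4 - stop 6: 15+22+28+18+15+12 = 110
Base - stop 1 - stop 2 - stop 3 - stop 5 - stop 6 - stop 4: 15+22+28+18+3+12 = 98
Base - stop 1 - stop 2 - stop 3 - stop 6 - stop 4 - stop 5: 15+22+28+17+12+15 = 109
Base - stop 1 - stop 2 - stop 3 - stop 6 - stop 5 - stop 4: 15+22+28+17+3+15 = 100
Base - stop 1 - stop 2 - stop 4 - stop 3 - stop 5 - stop 6: 15+22+25+19+18+3 = 102
Base - stop 1 - stop 2 - stop 4 - stop 3 - stop 6 - stop 5: 15+22+25+19+17+3 = 101
… (712 more)
Base - stop 3 - stop 1 - stop 4 - stop 6 - stop 5 - stop 2: 9+6+13+12+3+14 = 57  ← best
The minimum is 57.
One shortest path: Base → stop 3 → stop 1 → stop 4 → stop 6 → stop 5 → stop 2.

Minimum one-way distance = 57.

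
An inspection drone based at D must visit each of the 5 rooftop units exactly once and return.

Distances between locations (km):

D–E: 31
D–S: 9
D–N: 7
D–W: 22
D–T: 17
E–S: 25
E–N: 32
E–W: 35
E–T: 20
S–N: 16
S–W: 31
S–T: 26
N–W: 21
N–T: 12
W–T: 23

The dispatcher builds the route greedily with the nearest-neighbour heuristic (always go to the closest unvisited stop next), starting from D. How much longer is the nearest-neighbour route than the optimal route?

From D: N=7, S=9, T=17, W=22, E=31 → choose N (7).
From N: T=12, S=16, W=21, E=32 → choose T (12).
From T: E=20, W=23, S=26 → choose E (20).
From E: S=25, W=35 → choose S (25).
From S: W=31 → choose W (31).
NN route D → N → T → E → S → W → D costs 117.
Optimal: D → S → E → T → W → N → D costs 105 (by enumerating all 60 distinct tours).
Excess = 117 − 105 = 12.

The nearest-neighbour route is 12 km longer than optimal.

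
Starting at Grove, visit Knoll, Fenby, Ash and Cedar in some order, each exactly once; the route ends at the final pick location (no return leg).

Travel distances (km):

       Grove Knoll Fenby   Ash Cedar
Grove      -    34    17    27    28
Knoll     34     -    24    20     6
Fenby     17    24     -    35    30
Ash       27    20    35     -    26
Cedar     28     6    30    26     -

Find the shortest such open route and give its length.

There are 4! = 24 possible orderings.
Grove - Knoll - Fenby - Ash - Cedar: 34+24+35+26 = 119
Grove - Knoll - Fenby - Cedar - Ash: 34+24+30+26 = 114
Grove - Knoll - Ash - Fenby - Cedar: 34+20+35+30 = 119
Grove - Knoll - Ash - Cedar - Fenby: 34+20+26+30 = 110
Grove - Knoll - Cedar - Fenby - Ash: 34+6+30+35 = 105
Grove - Knoll - Cedar - Ash - Fenby: 34+6+26+35 = 101
Grove - Fenby - Knoll - Ash - Cedar: 17+24+20+26 = 87
Grove - Fenby - Knoll - Cedar - Ash: 17+24+6+26 = 73
Grove - Fenby - Ash - Knoll - Cedar: 17+35+20+6 = 78
Grove - Fenby - Ash - Cedar - Knoll: 17+35+26+6 = 84
Grove - Fenby - Cedar - Knoll - Ash: 17+30+6+20 = 73
Grove - Fenby - Cedar - Ash - Knoll: 17+30+26+20 = 93
Grove - Ash - Knoll - Fenby - Cedar: 27+20+24+30 = 101
Grove - Ash - Knoll - Cedar - Fenby: 27+20+6+30 = 83
… (10 more)
The minimum is 73.
One shortest path: Grove → Fenby → Knoll → Cedar → Ash.

Shortest open route: 73 km.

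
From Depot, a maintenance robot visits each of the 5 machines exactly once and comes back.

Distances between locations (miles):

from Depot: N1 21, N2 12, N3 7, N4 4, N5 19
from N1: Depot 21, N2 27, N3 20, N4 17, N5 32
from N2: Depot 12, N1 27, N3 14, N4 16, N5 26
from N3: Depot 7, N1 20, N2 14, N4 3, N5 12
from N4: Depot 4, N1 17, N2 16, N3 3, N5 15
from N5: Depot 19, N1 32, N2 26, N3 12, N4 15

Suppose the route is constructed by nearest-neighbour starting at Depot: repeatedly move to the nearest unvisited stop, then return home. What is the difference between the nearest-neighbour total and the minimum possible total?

3 miles longer than the optimal tour.

Depot: N4=4, N3=7, N2=12, N5=19, N1=21 ⇒ N4
N4: N3=3, N5=15, N2=16, N1=17 ⇒ N3
N3: N5=12, N2=14, N1=20 ⇒ N5
N5: N2=26, N1=32 ⇒ N2
N2: N1=27 ⇒ N1
NN route Depot → N4 → N3 → N5 → N2 → N1 → Depot costs 93.
Optimal: Depot → N2 → N1 → N3 → N5 → N4 → Depot costs 90 (by enumerating all 60 distinct tours).
Excess = 93 − 90 = 3.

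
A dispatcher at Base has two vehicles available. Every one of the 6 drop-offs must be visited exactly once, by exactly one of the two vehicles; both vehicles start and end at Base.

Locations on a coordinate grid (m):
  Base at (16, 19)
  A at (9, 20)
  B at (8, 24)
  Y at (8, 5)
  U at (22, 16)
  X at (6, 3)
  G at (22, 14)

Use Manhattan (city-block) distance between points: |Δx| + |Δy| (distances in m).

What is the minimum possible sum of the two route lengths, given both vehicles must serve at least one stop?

Try each way of splitting the stops between the two vehicles (each non-empty) and, for each split, find the best tour for each vehicle:
  {A} + {B, Y, U, X, G}: 16 + 74 = 90
  {B} + {A, Y, U, X, G}: 26 + 66 = 92
  {A, B} + {Y, U, X, G}: 26 + 64 = 90
  {Y} + {A, B, U, X, G}: 44 + 74 = 118
  {A, Y} + {B, U, X, G}: 46 + 74 = 120
  {B, Y} + {A, U, X, G}: 54 + 66 = 120
  … (31 splits in total)
  {A, B, Y, X} + {U, G}: 62 + 22 = 84  ← best
Best: vehicle 1 Base → A → B → Y → X → Base = 62; vehicle 2 Base → U → G → Base = 22; combined 84.

84 m — the smallest possible combined total.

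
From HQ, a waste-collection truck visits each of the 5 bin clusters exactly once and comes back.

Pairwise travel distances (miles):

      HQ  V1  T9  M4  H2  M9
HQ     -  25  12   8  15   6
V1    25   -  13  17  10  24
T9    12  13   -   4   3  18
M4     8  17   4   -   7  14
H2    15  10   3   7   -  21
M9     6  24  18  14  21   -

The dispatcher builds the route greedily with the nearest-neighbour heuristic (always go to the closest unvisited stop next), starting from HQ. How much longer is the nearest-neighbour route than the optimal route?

From HQ: M9=6, M4=8, T9=12, H2=15, V1=25 → choose M9 (6).
From M9: M4=14, T9=18, H2=21, V1=24 → choose M4 (14).
From M4: T9=4, H2=7, V1=17 → choose T9 (4).
From T9: H2=3, V1=13 → choose H2 (3).
From H2: V1=10 → choose V1 (10).
NN route HQ → M9 → M4 → T9 → H2 → V1 → HQ costs 62.
Optimal: HQ → M4 → T9 → H2 → V1 → M9 → HQ costs 55 (by enumerating all 60 distinct tours).
Excess = 62 − 55 = 7.

The nearest-neighbour route is 7 miles longer than optimal.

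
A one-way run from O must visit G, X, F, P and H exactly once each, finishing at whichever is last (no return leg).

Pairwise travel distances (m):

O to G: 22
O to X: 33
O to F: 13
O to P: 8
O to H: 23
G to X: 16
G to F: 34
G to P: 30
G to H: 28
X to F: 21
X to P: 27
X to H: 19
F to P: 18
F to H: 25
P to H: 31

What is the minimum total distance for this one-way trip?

86 m — the minimum one-way total.

There are 5! = 120 possible orderings.
O → G → X → F → P → H: 22+16+21+18+31 = 108
O → G → X → F → H → P: 22+16+21+25+31 = 115
O → G → X → P → F → H: 22+16+27+18+25 = 108
O → G → X → P → H → F: 22+16+27+31+25 = 121
O → G → X → H → F → P: 22+16+19+25+18 = 100
O → G → X → H → P → F: 22+16+19+31+18 = 106
O → G → F → X → P → H: 22+34+21+27+31 = 135
O → G → F → X → H → P: 22+34+21+19+31 = 127
O → G → F → P → X → H: 22+34+18+27+19 = 120
O → G → F → P → H → X: 22+34+18+31+19 = 124
O → G → F → H → X → P: 22+34+25+19+27 = 127
O → G → F → H → P → X: 22+34+25+31+27 = 139
O → G → P → X → F → H: 22+30+27+21+25 = 125
O → G → P → X → H → F: 22+30+27+19+25 = 123
… (106 more)
O → P → F → H → X → G: 8+18+25+19+16 = 86  ← best
The minimum is 86.
One shortest path: O → P → F → H → X → G.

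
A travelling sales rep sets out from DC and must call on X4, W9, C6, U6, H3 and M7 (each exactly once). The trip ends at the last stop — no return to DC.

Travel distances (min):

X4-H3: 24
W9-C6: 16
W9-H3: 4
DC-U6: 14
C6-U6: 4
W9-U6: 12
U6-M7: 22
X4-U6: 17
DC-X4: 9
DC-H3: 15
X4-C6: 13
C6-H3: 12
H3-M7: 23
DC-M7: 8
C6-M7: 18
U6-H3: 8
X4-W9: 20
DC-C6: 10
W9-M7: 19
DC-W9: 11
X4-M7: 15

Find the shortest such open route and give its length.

Minimum one-way distance = 52 min.

There are 6! = 720 possible orderings.
DC → X4 → W9 → C6 → U6 → H3 → M7: 9+20+16+4+8+23 = 80
DC → X4 → W9 → C6 → U6 → M7 → H3: 9+20+16+4+22+23 = 94
DC → X4 → W9 → C6 → H3 → U6 → M7: 9+20+16+12+8+22 = 87
DC → X4 → W9 → C6 → H3 → M7 → U6: 9+20+16+12+23+22 = 102
DC → X4 → W9 → C6 → M7 → U6 → H3: 9+20+16+18+22+8 = 93
DC → X4 → W9 → C6 → M7 → H3 → U6: 9+20+16+18+23+8 = 94
DC → X4 → W9 → U6 → C6 → H3 → M7: 9+20+12+4+12+23 = 80
DC → X4 → W9 → U6 → C6 → M7 → H3: 9+20+12+4+18+23 = 86
… (712 more)
DC → M7 → X4 → C6 → U6 → H3 → W9: 8+15+13+4+8+4 = 52  ← best
The minimum is 52.
One shortest path: DC → M7 → X4 → C6 → U6 → H3 → W9.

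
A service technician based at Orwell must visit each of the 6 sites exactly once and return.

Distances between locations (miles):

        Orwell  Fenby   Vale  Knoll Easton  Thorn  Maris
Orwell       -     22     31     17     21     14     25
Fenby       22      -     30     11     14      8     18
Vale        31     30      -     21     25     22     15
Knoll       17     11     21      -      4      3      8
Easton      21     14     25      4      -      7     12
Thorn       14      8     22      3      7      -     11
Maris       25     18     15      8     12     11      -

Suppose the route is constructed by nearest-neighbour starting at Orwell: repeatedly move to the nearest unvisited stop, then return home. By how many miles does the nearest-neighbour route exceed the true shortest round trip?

6 miles longer than the optimal tour.

Orwell: Thorn=14, Knoll=17, Easton=21, Fenby=22, Maris=25, Vale=31 ⇒ Thorn
Thorn: Knoll=3, Easton=7, Fenby=8, Maris=11, Vale=22 ⇒ Knoll
Knoll: Easton=4, Maris=8, Fenby=11, Vale=21 ⇒ Easton
Easton: Maris=12, Fenby=14, Vale=25 ⇒ Maris
Maris: Vale=15, Fenby=18 ⇒ Vale
Vale: Fenby=30 ⇒ Fenby
NN route Orwell → Thorn → Knoll → Easton → Maris → Vale → Fenby → Orwell costs 100.
Optimal: Orwell → Vale → Maris → Knoll → Easton → Fenby → Thorn → Orwell costs 94 (by enumerating all 360 distinct tours).
Excess = 100 − 94 = 6.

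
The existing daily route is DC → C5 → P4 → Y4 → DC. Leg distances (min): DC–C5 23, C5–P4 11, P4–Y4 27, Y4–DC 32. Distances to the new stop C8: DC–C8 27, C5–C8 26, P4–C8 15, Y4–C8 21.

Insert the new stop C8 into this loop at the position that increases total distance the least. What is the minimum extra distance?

Adding 9 min by placing C8 on the P4–Y4 leg.

Insertion cost between consecutive stops i–j is d(i,C8) + d(C8,j) − d(i,j):
  between DC and C5: 27 + 26 − 23 = 30
  between C5 and P4: 26 + 15 − 11 = 30
  between P4 and Y4: 15 + 21 − 27 = 9
  between Y4 and DC: 21 + 27 − 32 = 16
Cheapest insertion is between P4 and Y4, adding 9.
New total = 93 + 9 = 102.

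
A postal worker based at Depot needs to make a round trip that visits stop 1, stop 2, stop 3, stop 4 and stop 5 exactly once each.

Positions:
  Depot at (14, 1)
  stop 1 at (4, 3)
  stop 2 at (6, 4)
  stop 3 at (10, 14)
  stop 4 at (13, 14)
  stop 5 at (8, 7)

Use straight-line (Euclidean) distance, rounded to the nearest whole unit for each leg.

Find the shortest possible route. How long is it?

There are 60 distinct closed tours to check (reversals are equivalent).
Depot → stop 1 → stop 2 → stop 3 → stop 4 → stop 5 → Depot: 10+2+11+3+9+8 = 43
Depot → stop 1 → stop 2 → stop 3 → stop 5 → stop 4 → Depot: 10+2+11+7+9+13 = 52
Depot → stop 1 → stop 2 → stop 4 → stop 3 → stop 5 → Depot: 10+2+12+3+7+8 = 42
Depot → stop 1 → stop 2 → stop 4 → stop 5 → stop 3 → Depot: 10+2+12+9+7+14 = 54
Depot → stop 1 → stop 2 → stop 5 → stop 3 → stop 4 → Depot: 10+2+4+7+3+13 = 39
Depot → stop 1 → stop 2 → stop 5 → stop 4 → stop 3 → Depot: 10+2+4+9+3+14 = 42
Depot → stop 1 → stop 3 → stop 2 → stop 4 → stop 5 → Depot: 10+13+11+12+9+8 = 63
Depot → stop 1 → stop 3 → stop 2 → stop 5 → stop 4 → Depot: 10+13+11+4+9+13 = 60
Depot → stop 1 → stop 3 → stop 4 → stop 2 → stop 5 → Depot: 10+13+3+12+4+8 = 50
Depot → stop 1 → stop 3 → stop 4 → stop 5 → stop 2 → Depot: 10+13+3+9+4+9 = 48
Depot → stop 1 → stop 3 → stop 5 → stop 2 → stop 4 → Depot: 10+13+7+4+12+13 = 59
Depot → stop 1 → stop 3 → stop 5 → stop 4 → stop 2 → Depot: 10+13+7+9+12+9 = 60
Depot → stop 1 → stop 4 → stop 2 → stop 3 → stop 5 → Depot: 10+14+12+11+7+8 = 62
Depot → stop 1 → stop 4 → stop 2 → stop 5 → stop 3 → Depot: 10+14+12+4+7+14 = 61
… (46 more)
The minimum is 39.
One optimal route: Depot → stop 1 → stop 2 → stop 5 → stop 3 → stop 4 → Depot (or its reverse).

Shortest round trip = 39.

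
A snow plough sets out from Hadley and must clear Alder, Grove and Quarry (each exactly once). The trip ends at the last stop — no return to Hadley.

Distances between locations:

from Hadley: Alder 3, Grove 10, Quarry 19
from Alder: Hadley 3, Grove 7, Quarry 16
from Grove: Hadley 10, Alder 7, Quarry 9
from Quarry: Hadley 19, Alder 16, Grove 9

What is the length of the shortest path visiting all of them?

There are 3! = 6 possible orderings.
Hadley→Alder→Grove→Quarry: 3+7+9 = 19
Hadley→Alder→Quarry→Grove: 3+16+9 = 28
Hadley→Grove→Alder→Quarry: 10+7+16 = 33
Hadley→Grove→Quarry→Alder: 10+9+16 = 35
Hadley→Quarry→Alder→Grove: 19+16+7 = 42
Hadley→Quarry→Grove→Alder: 19+9+7 = 35
The minimum is 19.
One shortest path: Hadley → Alder → Grove → Quarry.

19 — the minimum one-way total.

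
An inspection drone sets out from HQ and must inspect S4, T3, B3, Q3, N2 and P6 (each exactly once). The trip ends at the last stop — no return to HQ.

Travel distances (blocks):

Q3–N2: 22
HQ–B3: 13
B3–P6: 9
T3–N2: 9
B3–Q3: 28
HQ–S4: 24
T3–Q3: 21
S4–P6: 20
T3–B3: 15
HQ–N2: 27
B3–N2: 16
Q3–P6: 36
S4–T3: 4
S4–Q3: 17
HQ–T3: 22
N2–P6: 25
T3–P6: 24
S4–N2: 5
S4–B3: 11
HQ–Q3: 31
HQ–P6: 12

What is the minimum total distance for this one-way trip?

There are 6! = 720 possible orderings.
HQ - S4 - T3 - B3 - Q3 - N2 - P6: 24+4+15+28+22+25 = 118
HQ - S4 - T3 - B3 - Q3 - P6 - N2: 24+4+15+28+36+25 = 132
HQ - S4 - T3 - B3 - N2 - Q3 - P6: 24+4+15+16+22+36 = 117
HQ - S4 - T3 - B3 - N2 - P6 - Q3: 24+4+15+16+25+36 = 120
HQ - S4 - T3 - B3 - P6 - Q3 - N2: 24+4+15+9+36+22 = 110
HQ - S4 - T3 - B3 - P6 - N2 - Q3: 24+4+15+9+25+22 = 99
HQ - S4 - T3 - Q3 - B3 - N2 - P6: 24+4+21+28+16+25 = 118
HQ - S4 - T3 - Q3 - B3 - P6 - N2: 24+4+21+28+9+25 = 111
… (712 more)
HQ - P6 - B3 - S4 - T3 - N2 - Q3: 12+9+11+4+9+22 = 67  ← best
The minimum is 67.
One shortest path: HQ → P6 → B3 → S4 → T3 → N2 → Q3.

Shortest open route: 67 blocks.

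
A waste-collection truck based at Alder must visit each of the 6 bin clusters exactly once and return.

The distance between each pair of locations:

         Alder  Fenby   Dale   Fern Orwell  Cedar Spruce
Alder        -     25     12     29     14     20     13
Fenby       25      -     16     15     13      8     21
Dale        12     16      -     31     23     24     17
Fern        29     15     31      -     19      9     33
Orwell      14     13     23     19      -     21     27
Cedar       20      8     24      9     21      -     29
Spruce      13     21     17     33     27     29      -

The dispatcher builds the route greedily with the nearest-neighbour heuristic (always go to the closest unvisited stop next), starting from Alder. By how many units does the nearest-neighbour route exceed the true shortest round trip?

From Alder: Dale=12, Spruce=13, Orwell=14, Cedar=20, Fenby=25, Fern=29 → choose Dale (12).
From Dale: Fenby=16, Spruce=17, Orwell=23, Cedar=24, Fern=31 → choose Fenby (16).
From Fenby: Cedar=8, Orwell=13, Fern=15, Spruce=21 → choose Cedar (8).
From Cedar: Fern=9, Orwell=21, Spruce=29 → choose Fern (9).
From Fern: Orwell=19, Spruce=33 → choose Orwell (19).
From Orwell: Spruce=27 → choose Spruce (27).
NN route Alder → Dale → Fenby → Cedar → Fern → Orwell → Spruce → Alder costs 104.
Optimal: Alder → Orwell → Fern → Cedar → Fenby → Dale → Spruce → Alder costs 96 (by enumerating all 360 distinct tours).
Excess = 104 − 96 = 8.

The nearest-neighbour route is 8 longer than optimal.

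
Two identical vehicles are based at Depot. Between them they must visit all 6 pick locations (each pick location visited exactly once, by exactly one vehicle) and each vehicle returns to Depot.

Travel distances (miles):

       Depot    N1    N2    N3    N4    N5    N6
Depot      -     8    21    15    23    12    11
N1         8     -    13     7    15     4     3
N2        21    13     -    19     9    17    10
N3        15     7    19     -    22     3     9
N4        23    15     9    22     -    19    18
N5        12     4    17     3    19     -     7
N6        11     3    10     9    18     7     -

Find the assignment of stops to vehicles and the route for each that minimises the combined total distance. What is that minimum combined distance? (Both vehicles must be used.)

Try each way of splitting the stops between the two vehicles (each non-empty) and, for each split, find the best tour for each vehicle:
  {N1} + {N2, N3, N4, N5, N6}: 16 + 66 = 82
  {N2} + {N1, N3, N4, N5, N6}: 42 + 65 = 107
  {N1, N2} + {N3, N4, N5, N6}: 42 + 65 = 107
  {N3} + {N1, N2, N4, N5, N6}: 30 + 61 = 91
  {N1, N3} + {N2, N4, N5, N6}: 30 + 61 = 91
  {N2, N3} + {N1, N4, N5, N6}: 55 + 60 = 115
  … (31 splits in total)
Best: vehicle 1 Depot → N1 → Depot = 16; vehicle 2 Depot → N4 → N2 → N6 → N3 → N5 → Depot = 66; combined 82.

Minimum combined distance: 82 miles.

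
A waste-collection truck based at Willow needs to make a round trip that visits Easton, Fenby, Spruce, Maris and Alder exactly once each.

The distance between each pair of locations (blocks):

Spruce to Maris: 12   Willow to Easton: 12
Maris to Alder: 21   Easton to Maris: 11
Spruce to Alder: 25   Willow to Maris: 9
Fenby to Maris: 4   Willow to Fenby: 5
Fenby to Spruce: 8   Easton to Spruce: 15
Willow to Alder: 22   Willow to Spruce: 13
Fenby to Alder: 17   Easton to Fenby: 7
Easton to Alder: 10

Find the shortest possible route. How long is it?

Willow → Easton → Fenby → Spruce → Maris → Alder → Willow: 12+7+8+12+21+22 = 82
Willow → Easton → Fenby → Spruce → Alder → Maris → Willow: 12+7+8+25+21+9 = 82
Willow → Easton → Fenby → Maris → Spruce → Alder → Willow: 12+7+4+12+25+22 = 82
Willow → Easton → Fenby → Maris → Alder → Spruce → Willow: 12+7+4+21+25+13 = 82
Willow → Easton → Fenby → Alder → Spruce → Maris → Willow: 12+7+17+25+12+9 = 82
Willow → Easton → Fenby → Alder → Maris → Spruce → Willow: 12+7+17+21+12+13 = 82
Willow → Easton → Spruce → Fenby → Maris → Alder → Willow: 12+15+8+4+21+22 = 82
Willow → Easton → Spruce → Fenby → Alder → Maris → Willow: 12+15+8+17+21+9 = 82
Willow → Easton → Spruce → Maris → Fenby → Alder → Willow: 12+15+12+4+17+22 = 82
Willow → Easton → Spruce → Maris → Alder → Fenby → Willow: 12+15+12+21+17+5 = 82
Willow → Easton → Spruce → Alder → Fenby → Maris → Willow: 12+15+25+17+4+9 = 82
Willow → Easton → Spruce → Alder → Maris → Fenby → Willow: 12+15+25+21+4+5 = 82
Willow → Easton → Maris → Fenby → Spruce → Alder → Willow: 12+11+4+8+25+22 = 82
Willow → Easton → Maris → Fenby → Alder → Spruce → Willow: 12+11+4+17+25+13 = 82
… (46 more)
Willow → Easton → Alder → Fenby → Spruce → Maris → Willow: 12+10+17+8+12+9 = 68  ← best
The minimum is 68.
One optimal route: Willow → Easton → Alder → Fenby → Spruce → Maris → Willow (or its reverse).

Minimum total distance: 68 blocks.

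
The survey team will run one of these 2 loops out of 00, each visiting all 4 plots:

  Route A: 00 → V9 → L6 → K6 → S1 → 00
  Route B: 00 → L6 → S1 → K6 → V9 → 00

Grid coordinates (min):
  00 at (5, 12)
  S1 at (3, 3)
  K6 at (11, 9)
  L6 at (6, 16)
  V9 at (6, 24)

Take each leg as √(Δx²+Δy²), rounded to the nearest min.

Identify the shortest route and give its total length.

Shortest is Route A, total 48 min.

Route A: 12 + 8 + 9 + 10 + 9 = 48
Route B: 4 + 13 + 10 + 16 + 12 = 55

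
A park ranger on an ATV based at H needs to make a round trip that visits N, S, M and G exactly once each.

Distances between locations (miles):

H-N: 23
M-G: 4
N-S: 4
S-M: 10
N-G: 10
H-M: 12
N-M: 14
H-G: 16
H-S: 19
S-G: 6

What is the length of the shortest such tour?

There are 12 distinct closed tours to check (reversals are equivalent).
H→N→S→M→G→H: 23+4+10+4+16 = 57
H→N→S→G→M→H: 23+4+6+4+12 = 49
H→N→M→S→G→H: 23+14+10+6+16 = 69
H→N→M→G→S→H: 23+14+4+6+19 = 66
H→N→G→S→M→H: 23+10+6+10+12 = 61
H→N→G→M→S→H: 23+10+4+10+19 = 66
H→S→N→M→G→H: 19+4+14+4+16 = 57
H→S→N→G→M→H: 19+4+10+4+12 = 49
H→S→M→N→G→H: 19+10+14+10+16 = 69
H→S→G→N→M→H: 19+6+10+14+12 = 61
H→M→N→S→G→H: 12+14+4+6+16 = 52
H→M→S→N→G→H: 12+10+4+10+16 = 52
The minimum is 49.
One optimal route: H → N → S → G → M → H (or its reverse).

49 miles — the shortest possible round trip.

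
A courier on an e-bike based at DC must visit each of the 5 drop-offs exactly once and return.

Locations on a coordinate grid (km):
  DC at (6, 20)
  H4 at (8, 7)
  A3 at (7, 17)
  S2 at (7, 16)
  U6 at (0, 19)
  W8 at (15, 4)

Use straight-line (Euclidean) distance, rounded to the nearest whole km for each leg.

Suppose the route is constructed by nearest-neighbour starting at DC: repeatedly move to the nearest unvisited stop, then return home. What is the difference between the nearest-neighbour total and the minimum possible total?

6 km longer than the optimal tour.

From DC: A3=3, S2=4, U6=6, H4=13, W8=18 → choose A3 (3).
From A3: S2=1, U6=7, H4=10, W8=15 → choose S2 (1).
From S2: U6=8, H4=9, W8=14 → choose U6 (8).
From U6: H4=14, W8=21 → choose H4 (14).
From H4: W8=8 → choose W8 (8).
NN route DC → A3 → S2 → U6 → H4 → W8 → DC costs 52.
Optimal: DC → A3 → S2 → W8 → H4 → U6 → DC costs 46 (by enumerating all 60 distinct tours).
Excess = 52 − 46 = 6.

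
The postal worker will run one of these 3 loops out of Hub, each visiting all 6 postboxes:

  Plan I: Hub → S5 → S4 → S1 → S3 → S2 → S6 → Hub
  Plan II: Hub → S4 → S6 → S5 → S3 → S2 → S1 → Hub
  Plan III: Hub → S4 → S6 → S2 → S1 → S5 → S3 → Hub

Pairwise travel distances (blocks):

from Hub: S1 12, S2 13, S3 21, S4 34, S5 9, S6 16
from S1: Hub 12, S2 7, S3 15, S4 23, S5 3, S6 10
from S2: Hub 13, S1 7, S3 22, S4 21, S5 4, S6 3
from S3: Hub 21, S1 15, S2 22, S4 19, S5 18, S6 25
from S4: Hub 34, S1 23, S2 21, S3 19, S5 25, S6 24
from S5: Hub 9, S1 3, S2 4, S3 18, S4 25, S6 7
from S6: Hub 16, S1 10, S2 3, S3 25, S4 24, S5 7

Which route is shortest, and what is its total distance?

Plan I: 9 + 25 + 23 + 15 + 22 + 3 + 16 = 113
Plan II: 34 + 24 + 7 + 18 + 22 + 7 + 12 = 124
Plan III: 34 + 24 + 3 + 7 + 3 + 18 + 21 = 110

Shortest is Plan III, total 110 blocks.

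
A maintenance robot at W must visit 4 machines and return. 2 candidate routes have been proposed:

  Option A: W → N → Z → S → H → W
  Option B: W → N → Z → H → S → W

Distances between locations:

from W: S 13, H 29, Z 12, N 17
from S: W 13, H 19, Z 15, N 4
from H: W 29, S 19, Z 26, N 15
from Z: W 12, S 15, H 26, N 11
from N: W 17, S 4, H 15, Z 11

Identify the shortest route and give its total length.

86 — Option B is the shortest.

Option A: 17 + 11 + 15 + 19 + 29 = 91
Option B: 17 + 11 + 26 + 19 + 13 = 86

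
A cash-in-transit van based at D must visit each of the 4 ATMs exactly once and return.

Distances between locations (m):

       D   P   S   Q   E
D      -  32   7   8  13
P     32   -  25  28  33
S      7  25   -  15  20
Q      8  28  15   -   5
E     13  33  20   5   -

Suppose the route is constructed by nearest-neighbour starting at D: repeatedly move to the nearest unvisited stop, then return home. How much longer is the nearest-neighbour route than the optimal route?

The nearest-neighbour route is 14 m longer than optimal.

D: S=7, Q=8, E=13, P=32 ⇒ S
S: Q=15, E=20, P=25 ⇒ Q
Q: E=5, P=28 ⇒ E
E: P=33 ⇒ P
NN route D → S → Q → E → P → D costs 92.
Optimal: D → S → P → Q → E → D costs 78 (by enumerating all 12 distinct tours).
Excess = 92 − 78 = 14.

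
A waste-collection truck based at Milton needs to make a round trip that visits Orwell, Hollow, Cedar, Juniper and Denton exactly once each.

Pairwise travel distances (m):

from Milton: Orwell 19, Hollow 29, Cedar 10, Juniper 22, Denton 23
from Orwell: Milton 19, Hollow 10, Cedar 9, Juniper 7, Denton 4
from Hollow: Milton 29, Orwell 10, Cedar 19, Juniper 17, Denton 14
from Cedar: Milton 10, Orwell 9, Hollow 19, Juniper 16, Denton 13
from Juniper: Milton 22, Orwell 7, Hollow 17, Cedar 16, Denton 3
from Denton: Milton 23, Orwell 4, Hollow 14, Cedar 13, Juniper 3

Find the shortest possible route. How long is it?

68 m — the shortest possible round trip.

There are 60 distinct closed tours to check (reversals are equivalent).
Milton→Orwell→Hollow→Cedar→Juniper→Denton→Milton: 19+10+19+16+3+23 = 90
Milton→Orwell→Hollow→Cedar→Denton→Juniper→Milton: 19+10+19+13+3+22 = 86
Milton→Orwell→Hollow→Juniper→Cedar→Denton→Milton: 19+10+17+16+13+23 = 98
Milton→Orwell→Hollow→Juniper→Denton→Cedar→Milton: 19+10+17+3+13+10 = 72
Milton→Orwell→Hollow→Denton→Cedar→Juniper→Milton: 19+10+14+13+16+22 = 94
Milton→Orwell→Hollow→Denton→Juniper→Cedar→Milton: 19+10+14+3+16+10 = 72
Milton→Orwell→Cedar→Hollow→Juniper→Denton→Milton: 19+9+19+17+3+23 = 90
Milton→Orwell→Cedar→Hollow→Denton→Juniper→Milton: 19+9+19+14+3+22 = 86
Milton→Orwell→Cedar→Juniper→Hollow→Denton→Milton: 19+9+16+17+14+23 = 98
Milton→Orwell→Cedar→Juniper→Denton→Hollow→Milton: 19+9+16+3+14+29 = 90
Milton→Orwell→Cedar→Denton→Hollow→Juniper→Milton: 19+9+13+14+17+22 = 94
Milton→Orwell→Cedar→Denton→Juniper→Hollow→Milton: 19+9+13+3+17+29 = 90
Milton→Orwell→Juniper→Hollow→Cedar→Denton→Milton: 19+7+17+19+13+23 = 98
Milton→Orwell→Juniper→Hollow→Denton→Cedar→Milton: 19+7+17+14+13+10 = 80
… (46 more)
Milton→Cedar→Orwell→Hollow→Denton→Juniper→Milton: 10+9+10+14+3+22 = 68  ← best
The minimum is 68.
One optimal route: Milton → Cedar → Orwell → Hollow → Denton → Juniper → Milton (or its reverse).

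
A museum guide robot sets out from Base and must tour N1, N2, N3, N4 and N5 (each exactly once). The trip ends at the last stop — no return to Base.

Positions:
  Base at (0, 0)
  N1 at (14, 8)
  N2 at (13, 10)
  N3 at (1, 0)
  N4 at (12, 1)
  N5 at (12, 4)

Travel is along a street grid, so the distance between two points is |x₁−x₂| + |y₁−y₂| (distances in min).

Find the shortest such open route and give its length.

25 min — the minimum one-way total.

There are 5! = 120 possible orderings.
Base → N1 → N2 → N3 → N4 → N5: 22+3+22+12+3 = 62
Base → N1 → N2 → N3 → N5 → N4: 22+3+22+15+3 = 65
Base → N1 → N2 → N4 → N3 → N5: 22+3+10+12+15 = 62
Base → N1 → N2 → N4 → N5 → N3: 22+3+10+3+15 = 53
Base → N1 → N2 → N5 → N3 → N4: 22+3+7+15+12 = 59
Base → N1 → N2 → N5 → N4 → N3: 22+3+7+3+12 = 47
Base → N1 → N3 → N2 → N4 → N5: 22+21+22+10+3 = 78
Base → N1 → N3 → N2 → N5 → N4: 22+21+22+7+3 = 75
Base → N1 → N3 → N4 → N2 → N5: 22+21+12+10+7 = 72
Base → N1 → N3 → N4 → N5 → N2: 22+21+12+3+7 = 65
Base → N1 → N3 → N5 → N2 → N4: 22+21+15+7+10 = 75
Base → N1 → N3 → N5 → N4 → N2: 22+21+15+3+10 = 71
Base → N1 → N4 → N2 → N3 → N5: 22+9+10+22+15 = 78
Base → N1 → N4 → N2 → N5 → N3: 22+9+10+7+15 = 63
… (106 more)
Base → N3 → N4 → N5 → N1 → N2: 1+12+3+6+3 = 25  ← best
The minimum is 25.
One shortest path: Base → N3 → N4 → N5 → N1 → N2.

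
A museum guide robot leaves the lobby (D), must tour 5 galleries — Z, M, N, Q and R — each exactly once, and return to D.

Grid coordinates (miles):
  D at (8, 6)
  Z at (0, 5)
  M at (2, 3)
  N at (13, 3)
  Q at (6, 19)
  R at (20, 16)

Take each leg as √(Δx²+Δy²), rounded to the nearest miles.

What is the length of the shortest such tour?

With 5 stops there are 5!/2 = 60 distinct round trips (a route and its reverse cost the same).
D-Z-M-N-Q-R-D: 8+3+11+17+14+16 = 69
D-Z-M-N-R-Q-D: 8+3+11+15+14+13 = 64
D-Z-M-Q-N-R-D: 8+3+16+17+15+16 = 75
D-Z-M-Q-R-N-D: 8+3+16+14+15+6 = 62
D-Z-M-R-N-Q-D: 8+3+22+15+17+13 = 78
D-Z-M-R-Q-N-D: 8+3+22+14+17+6 = 70
D-Z-N-M-Q-R-D: 8+13+11+16+14+16 = 78
D-Z-N-M-R-Q-D: 8+13+11+22+14+13 = 81
D-Z-N-Q-M-R-D: 8+13+17+16+22+16 = 92
D-Z-N-Q-R-M-D: 8+13+17+14+22+7 = 81
D-Z-N-R-M-Q-D: 8+13+15+22+16+13 = 87
D-Z-N-R-Q-M-D: 8+13+15+14+16+7 = 73
D-Z-Q-M-N-R-D: 8+15+16+11+15+16 = 81
D-Z-Q-M-R-N-D: 8+15+16+22+15+6 = 82
… (46 more)
D-M-Z-Q-R-N-D: 7+3+15+14+15+6 = 60  ← best
The minimum is 60.
One optimal route: D → M → Z → Q → R → N → D (or its reverse).

Shortest round trip = 60 miles.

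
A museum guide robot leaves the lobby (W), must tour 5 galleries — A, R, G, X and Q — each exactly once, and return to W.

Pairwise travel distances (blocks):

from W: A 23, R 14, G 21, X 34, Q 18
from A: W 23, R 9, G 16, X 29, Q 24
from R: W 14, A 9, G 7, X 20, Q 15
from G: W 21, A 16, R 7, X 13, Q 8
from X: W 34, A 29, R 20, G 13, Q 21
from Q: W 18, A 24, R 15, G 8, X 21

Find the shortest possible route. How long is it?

Minimum total distance: 91 blocks.

With 5 stops there are 5!/2 = 60 distinct round trips (a route and its reverse cost the same).
W→A→R→G→X→Q→W: 23+9+7+13+21+18 = 91
W→A→R→G→Q→X→W: 23+9+7+8+21+34 = 102
W→A→R→X→G→Q→W: 23+9+20+13+8+18 = 91
W→A→R→X→Q→G→W: 23+9+20+21+8+21 = 102
W→A→R→Q→G→X→W: 23+9+15+8+13+34 = 102
W→A→R→Q→X→G→W: 23+9+15+21+13+21 = 102
W→A→G→R→X→Q→W: 23+16+7+20+21+18 = 105
W→A→G→R→Q→X→W: 23+16+7+15+21+34 = 116
W→A→G→X→R→Q→W: 23+16+13+20+15+18 = 105
W→A→G→X→Q→R→W: 23+16+13+21+15+14 = 102
W→A→G→Q→R→X→W: 23+16+8+15+20+34 = 116
W→A→G→Q→X→R→W: 23+16+8+21+20+14 = 102
W→A→X→R→G→Q→W: 23+29+20+7+8+18 = 105
W→A→X→R→Q→G→W: 23+29+20+15+8+21 = 116
… (46 more)
The minimum is 91.
One optimal route: W → A → R → G → X → Q → W (or its reverse).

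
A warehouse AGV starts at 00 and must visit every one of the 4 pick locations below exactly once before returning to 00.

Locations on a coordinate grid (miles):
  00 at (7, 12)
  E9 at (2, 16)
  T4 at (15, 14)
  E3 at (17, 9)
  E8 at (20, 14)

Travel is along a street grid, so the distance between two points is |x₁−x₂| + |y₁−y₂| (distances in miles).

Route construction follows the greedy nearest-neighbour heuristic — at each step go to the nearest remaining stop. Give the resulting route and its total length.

From 00: distances to unvisited — E9=9, T4=10, E3=13, E8=15. Nearest is E9 (9).
From E9: distances to unvisited — T4=15, E8=20, E3=22. Nearest is T4 (15).
From T4: distances to unvisited — E8=5, E3=7. Nearest is E8 (5).
From E8: distances to unvisited — E3=8. Nearest is E3 (8).
Return E3→00: 13.
Total = 9 + 15 + 5 + 8 + 13 = 50.

Total distance 50 miles via the nearest-neighbour route 00 → E9 → T4 → E8 → E3 → 00.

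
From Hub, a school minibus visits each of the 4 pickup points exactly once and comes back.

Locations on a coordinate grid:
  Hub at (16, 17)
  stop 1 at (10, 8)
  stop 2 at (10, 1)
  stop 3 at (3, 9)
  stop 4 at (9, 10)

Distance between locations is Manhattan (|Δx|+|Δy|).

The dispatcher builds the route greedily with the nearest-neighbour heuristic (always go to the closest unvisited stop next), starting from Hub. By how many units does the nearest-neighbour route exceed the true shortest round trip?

Hub: stop 4=14, stop 1=15, stop 3=21, stop 2=22 ⇒ stop 4
stop 4: stop 1=3, stop 3=7, stop 2=10 ⇒ stop 1
stop 1: stop 2=7, stop 3=8 ⇒ stop 2
stop 2: stop 3=15 ⇒ stop 3
NN route Hub → stop 4 → stop 1 → stop 2 → stop 3 → Hub costs 60.
Optimal: Hub → stop 1 → stop 2 → stop 3 → stop 4 → Hub costs 58 (by enumerating all 12 distinct tours).
Excess = 60 − 58 = 2.

Excess over optimum: 2.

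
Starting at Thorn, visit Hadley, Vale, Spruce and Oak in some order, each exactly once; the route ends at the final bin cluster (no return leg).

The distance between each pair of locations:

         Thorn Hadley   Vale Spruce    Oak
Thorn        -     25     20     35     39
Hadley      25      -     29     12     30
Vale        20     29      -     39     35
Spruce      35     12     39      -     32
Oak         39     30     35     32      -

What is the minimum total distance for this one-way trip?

There are 4! = 24 possible orderings.
Thorn→Hadley→Vale→Spruce→Oak: 25+29+39+32 = 125
Thorn→Hadley→Vale→Oak→Spruce: 25+29+35+32 = 121
Thorn→Hadley→Spruce→Vale→Oak: 25+12+39+35 = 111
Thorn→Hadley→Spruce→Oak→Vale: 25+12+32+35 = 104
Thorn→Hadley→Oak→Vale→Spruce: 25+30+35+39 = 129
Thorn→Hadley→Oak→Spruce→Vale: 25+30+32+39 = 126
Thorn→Vale→Hadley→Spruce→Oak: 20+29+12+32 = 93
Thorn→Vale→Hadley→Oak→Spruce: 20+29+30+32 = 111
Thorn→Vale→Spruce→Hadley→Oak: 20+39+12+30 = 101
Thorn→Vale→Spruce→Oak→Hadley: 20+39+32+30 = 121
Thorn→Vale→Oak→Hadley→Spruce: 20+35+30+12 = 97
Thorn→Vale→Oak→Spruce→Hadley: 20+35+32+12 = 99
Thorn→Spruce→Hadley→Vale→Oak: 35+12+29+35 = 111
Thorn→Spruce→Hadley→Oak→Vale: 35+12+30+35 = 112
… (10 more)
The minimum is 93.
One shortest path: Thorn → Vale → Hadley → Spruce → Oak.

93 — the minimum one-way total.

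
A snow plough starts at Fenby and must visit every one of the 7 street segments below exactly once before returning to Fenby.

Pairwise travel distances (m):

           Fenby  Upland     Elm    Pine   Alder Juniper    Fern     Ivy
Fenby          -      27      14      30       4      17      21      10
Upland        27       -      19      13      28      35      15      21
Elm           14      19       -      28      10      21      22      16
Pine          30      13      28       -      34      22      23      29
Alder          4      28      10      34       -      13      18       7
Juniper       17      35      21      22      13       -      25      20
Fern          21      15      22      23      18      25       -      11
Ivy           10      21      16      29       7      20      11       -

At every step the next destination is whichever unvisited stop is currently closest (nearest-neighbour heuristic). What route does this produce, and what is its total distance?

At Fenby the remaining stops are Alder 4, Ivy 10, Elm 14, Juniper 17, Fern 21, Upland 27, Pine 30; go to Alder.
At Alder the remaining stops are Ivy 7, Elm 10, Juniper 13, Fern 18, Upland 28, Pine 34; go to Ivy.
At Ivy the remaining stops are Fern 11, Elm 16, Juniper 20, Upland 21, Pine 29; go to Fern.
At Fern the remaining stops are Upland 15, Elm 22, Pine 23, Juniper 25; go to Upland.
At Upland the remaining stops are Pine 13, Elm 19, Juniper 35; go to Pine.
At Pine the remaining stops are Juniper 22, Elm 28; go to Juniper.
At Juniper the remaining stops are Elm 21; go to Elm.
Return Elm→Fenby: 14.
Total = 4 + 7 + 11 + 15 + 13 + 22 + 21 + 14 = 107.

Nearest-neighbour total = 107 m; route Fenby → Alder → Ivy → Fern → Upland → Pine → Juniper → Elm → Fenby.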